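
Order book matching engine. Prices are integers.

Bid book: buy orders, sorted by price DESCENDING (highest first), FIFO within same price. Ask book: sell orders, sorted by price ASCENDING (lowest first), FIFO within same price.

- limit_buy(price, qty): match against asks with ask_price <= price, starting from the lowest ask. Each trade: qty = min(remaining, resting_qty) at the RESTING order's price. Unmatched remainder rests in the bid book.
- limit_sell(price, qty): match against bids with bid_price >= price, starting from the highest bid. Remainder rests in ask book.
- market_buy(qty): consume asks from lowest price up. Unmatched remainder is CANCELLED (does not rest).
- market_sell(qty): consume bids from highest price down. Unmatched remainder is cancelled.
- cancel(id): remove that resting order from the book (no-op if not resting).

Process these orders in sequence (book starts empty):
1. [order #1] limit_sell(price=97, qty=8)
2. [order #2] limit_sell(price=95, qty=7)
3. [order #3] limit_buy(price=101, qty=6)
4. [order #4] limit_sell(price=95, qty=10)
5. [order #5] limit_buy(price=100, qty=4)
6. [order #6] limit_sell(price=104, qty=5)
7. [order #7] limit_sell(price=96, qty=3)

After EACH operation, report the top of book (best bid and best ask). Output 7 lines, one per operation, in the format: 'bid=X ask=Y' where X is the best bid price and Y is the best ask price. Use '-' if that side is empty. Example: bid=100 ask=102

After op 1 [order #1] limit_sell(price=97, qty=8): fills=none; bids=[-] asks=[#1:8@97]
After op 2 [order #2] limit_sell(price=95, qty=7): fills=none; bids=[-] asks=[#2:7@95 #1:8@97]
After op 3 [order #3] limit_buy(price=101, qty=6): fills=#3x#2:6@95; bids=[-] asks=[#2:1@95 #1:8@97]
After op 4 [order #4] limit_sell(price=95, qty=10): fills=none; bids=[-] asks=[#2:1@95 #4:10@95 #1:8@97]
After op 5 [order #5] limit_buy(price=100, qty=4): fills=#5x#2:1@95 #5x#4:3@95; bids=[-] asks=[#4:7@95 #1:8@97]
After op 6 [order #6] limit_sell(price=104, qty=5): fills=none; bids=[-] asks=[#4:7@95 #1:8@97 #6:5@104]
After op 7 [order #7] limit_sell(price=96, qty=3): fills=none; bids=[-] asks=[#4:7@95 #7:3@96 #1:8@97 #6:5@104]

Answer: bid=- ask=97
bid=- ask=95
bid=- ask=95
bid=- ask=95
bid=- ask=95
bid=- ask=95
bid=- ask=95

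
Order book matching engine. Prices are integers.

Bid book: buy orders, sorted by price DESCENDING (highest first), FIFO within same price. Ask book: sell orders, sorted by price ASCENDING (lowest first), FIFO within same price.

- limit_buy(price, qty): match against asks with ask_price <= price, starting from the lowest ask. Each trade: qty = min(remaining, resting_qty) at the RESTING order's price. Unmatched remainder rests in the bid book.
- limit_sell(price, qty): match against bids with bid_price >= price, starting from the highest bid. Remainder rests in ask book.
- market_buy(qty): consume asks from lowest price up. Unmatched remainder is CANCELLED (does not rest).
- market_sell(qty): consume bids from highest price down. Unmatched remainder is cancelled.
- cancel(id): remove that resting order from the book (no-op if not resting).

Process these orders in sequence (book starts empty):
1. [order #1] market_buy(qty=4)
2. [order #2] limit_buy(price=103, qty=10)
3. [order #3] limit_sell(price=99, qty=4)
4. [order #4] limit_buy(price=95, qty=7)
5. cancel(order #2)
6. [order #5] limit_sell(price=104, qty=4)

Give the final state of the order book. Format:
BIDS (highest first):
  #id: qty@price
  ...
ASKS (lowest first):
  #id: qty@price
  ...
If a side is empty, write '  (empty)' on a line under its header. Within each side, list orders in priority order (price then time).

After op 1 [order #1] market_buy(qty=4): fills=none; bids=[-] asks=[-]
After op 2 [order #2] limit_buy(price=103, qty=10): fills=none; bids=[#2:10@103] asks=[-]
After op 3 [order #3] limit_sell(price=99, qty=4): fills=#2x#3:4@103; bids=[#2:6@103] asks=[-]
After op 4 [order #4] limit_buy(price=95, qty=7): fills=none; bids=[#2:6@103 #4:7@95] asks=[-]
After op 5 cancel(order #2): fills=none; bids=[#4:7@95] asks=[-]
After op 6 [order #5] limit_sell(price=104, qty=4): fills=none; bids=[#4:7@95] asks=[#5:4@104]

Answer: BIDS (highest first):
  #4: 7@95
ASKS (lowest first):
  #5: 4@104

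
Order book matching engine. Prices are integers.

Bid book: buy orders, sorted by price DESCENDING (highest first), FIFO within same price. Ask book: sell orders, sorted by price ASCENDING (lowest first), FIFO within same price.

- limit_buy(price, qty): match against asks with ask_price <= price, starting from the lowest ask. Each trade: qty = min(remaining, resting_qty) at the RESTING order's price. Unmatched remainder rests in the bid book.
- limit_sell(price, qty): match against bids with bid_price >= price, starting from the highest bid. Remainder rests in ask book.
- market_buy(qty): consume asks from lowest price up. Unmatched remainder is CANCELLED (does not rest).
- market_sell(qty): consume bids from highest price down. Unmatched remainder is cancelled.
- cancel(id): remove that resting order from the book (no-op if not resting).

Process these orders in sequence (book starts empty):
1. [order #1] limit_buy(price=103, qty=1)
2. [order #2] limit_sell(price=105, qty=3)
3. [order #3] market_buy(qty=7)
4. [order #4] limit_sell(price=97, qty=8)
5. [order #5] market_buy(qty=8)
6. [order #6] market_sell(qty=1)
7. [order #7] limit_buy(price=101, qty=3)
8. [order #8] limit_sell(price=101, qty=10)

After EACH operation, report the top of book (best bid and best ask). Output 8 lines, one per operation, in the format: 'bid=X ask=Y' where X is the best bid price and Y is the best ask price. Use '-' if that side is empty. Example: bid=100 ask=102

Answer: bid=103 ask=-
bid=103 ask=105
bid=103 ask=-
bid=- ask=97
bid=- ask=-
bid=- ask=-
bid=101 ask=-
bid=- ask=101

Derivation:
After op 1 [order #1] limit_buy(price=103, qty=1): fills=none; bids=[#1:1@103] asks=[-]
After op 2 [order #2] limit_sell(price=105, qty=3): fills=none; bids=[#1:1@103] asks=[#2:3@105]
After op 3 [order #3] market_buy(qty=7): fills=#3x#2:3@105; bids=[#1:1@103] asks=[-]
After op 4 [order #4] limit_sell(price=97, qty=8): fills=#1x#4:1@103; bids=[-] asks=[#4:7@97]
After op 5 [order #5] market_buy(qty=8): fills=#5x#4:7@97; bids=[-] asks=[-]
After op 6 [order #6] market_sell(qty=1): fills=none; bids=[-] asks=[-]
After op 7 [order #7] limit_buy(price=101, qty=3): fills=none; bids=[#7:3@101] asks=[-]
After op 8 [order #8] limit_sell(price=101, qty=10): fills=#7x#8:3@101; bids=[-] asks=[#8:7@101]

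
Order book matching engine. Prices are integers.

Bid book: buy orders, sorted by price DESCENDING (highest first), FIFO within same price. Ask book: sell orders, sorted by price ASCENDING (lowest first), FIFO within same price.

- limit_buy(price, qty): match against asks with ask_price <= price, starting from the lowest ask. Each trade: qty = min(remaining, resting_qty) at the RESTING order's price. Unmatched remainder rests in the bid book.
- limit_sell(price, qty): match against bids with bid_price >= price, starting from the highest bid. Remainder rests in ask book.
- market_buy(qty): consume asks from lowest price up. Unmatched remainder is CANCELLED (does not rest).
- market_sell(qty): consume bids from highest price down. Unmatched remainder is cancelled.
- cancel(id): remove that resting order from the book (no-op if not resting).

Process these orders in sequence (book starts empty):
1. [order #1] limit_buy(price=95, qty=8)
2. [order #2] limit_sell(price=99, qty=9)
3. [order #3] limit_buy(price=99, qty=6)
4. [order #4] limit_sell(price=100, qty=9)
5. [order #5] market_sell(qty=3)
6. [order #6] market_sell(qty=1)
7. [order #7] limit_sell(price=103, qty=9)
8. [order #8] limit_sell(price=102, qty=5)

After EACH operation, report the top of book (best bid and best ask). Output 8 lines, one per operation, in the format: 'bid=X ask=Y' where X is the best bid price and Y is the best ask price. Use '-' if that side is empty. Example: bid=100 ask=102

Answer: bid=95 ask=-
bid=95 ask=99
bid=95 ask=99
bid=95 ask=99
bid=95 ask=99
bid=95 ask=99
bid=95 ask=99
bid=95 ask=99

Derivation:
After op 1 [order #1] limit_buy(price=95, qty=8): fills=none; bids=[#1:8@95] asks=[-]
After op 2 [order #2] limit_sell(price=99, qty=9): fills=none; bids=[#1:8@95] asks=[#2:9@99]
After op 3 [order #3] limit_buy(price=99, qty=6): fills=#3x#2:6@99; bids=[#1:8@95] asks=[#2:3@99]
After op 4 [order #4] limit_sell(price=100, qty=9): fills=none; bids=[#1:8@95] asks=[#2:3@99 #4:9@100]
After op 5 [order #5] market_sell(qty=3): fills=#1x#5:3@95; bids=[#1:5@95] asks=[#2:3@99 #4:9@100]
After op 6 [order #6] market_sell(qty=1): fills=#1x#6:1@95; bids=[#1:4@95] asks=[#2:3@99 #4:9@100]
After op 7 [order #7] limit_sell(price=103, qty=9): fills=none; bids=[#1:4@95] asks=[#2:3@99 #4:9@100 #7:9@103]
After op 8 [order #8] limit_sell(price=102, qty=5): fills=none; bids=[#1:4@95] asks=[#2:3@99 #4:9@100 #8:5@102 #7:9@103]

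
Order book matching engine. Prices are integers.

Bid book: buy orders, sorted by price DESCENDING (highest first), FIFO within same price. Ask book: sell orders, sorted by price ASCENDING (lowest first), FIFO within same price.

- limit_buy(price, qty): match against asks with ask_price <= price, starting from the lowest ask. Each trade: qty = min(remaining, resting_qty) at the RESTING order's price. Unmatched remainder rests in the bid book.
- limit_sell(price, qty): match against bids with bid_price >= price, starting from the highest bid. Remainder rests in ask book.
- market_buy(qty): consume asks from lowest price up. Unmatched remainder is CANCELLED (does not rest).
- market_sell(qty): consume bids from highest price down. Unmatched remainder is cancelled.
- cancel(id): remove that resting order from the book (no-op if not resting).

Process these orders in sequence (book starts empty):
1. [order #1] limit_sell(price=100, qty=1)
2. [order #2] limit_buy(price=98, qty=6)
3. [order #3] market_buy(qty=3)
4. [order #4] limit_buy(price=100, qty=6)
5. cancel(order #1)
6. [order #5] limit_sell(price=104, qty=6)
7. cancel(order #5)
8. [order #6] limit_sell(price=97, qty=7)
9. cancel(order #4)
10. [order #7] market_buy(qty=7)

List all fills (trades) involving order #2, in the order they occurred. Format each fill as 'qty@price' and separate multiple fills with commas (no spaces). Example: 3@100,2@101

Answer: 1@98

Derivation:
After op 1 [order #1] limit_sell(price=100, qty=1): fills=none; bids=[-] asks=[#1:1@100]
After op 2 [order #2] limit_buy(price=98, qty=6): fills=none; bids=[#2:6@98] asks=[#1:1@100]
After op 3 [order #3] market_buy(qty=3): fills=#3x#1:1@100; bids=[#2:6@98] asks=[-]
After op 4 [order #4] limit_buy(price=100, qty=6): fills=none; bids=[#4:6@100 #2:6@98] asks=[-]
After op 5 cancel(order #1): fills=none; bids=[#4:6@100 #2:6@98] asks=[-]
After op 6 [order #5] limit_sell(price=104, qty=6): fills=none; bids=[#4:6@100 #2:6@98] asks=[#5:6@104]
After op 7 cancel(order #5): fills=none; bids=[#4:6@100 #2:6@98] asks=[-]
After op 8 [order #6] limit_sell(price=97, qty=7): fills=#4x#6:6@100 #2x#6:1@98; bids=[#2:5@98] asks=[-]
After op 9 cancel(order #4): fills=none; bids=[#2:5@98] asks=[-]
After op 10 [order #7] market_buy(qty=7): fills=none; bids=[#2:5@98] asks=[-]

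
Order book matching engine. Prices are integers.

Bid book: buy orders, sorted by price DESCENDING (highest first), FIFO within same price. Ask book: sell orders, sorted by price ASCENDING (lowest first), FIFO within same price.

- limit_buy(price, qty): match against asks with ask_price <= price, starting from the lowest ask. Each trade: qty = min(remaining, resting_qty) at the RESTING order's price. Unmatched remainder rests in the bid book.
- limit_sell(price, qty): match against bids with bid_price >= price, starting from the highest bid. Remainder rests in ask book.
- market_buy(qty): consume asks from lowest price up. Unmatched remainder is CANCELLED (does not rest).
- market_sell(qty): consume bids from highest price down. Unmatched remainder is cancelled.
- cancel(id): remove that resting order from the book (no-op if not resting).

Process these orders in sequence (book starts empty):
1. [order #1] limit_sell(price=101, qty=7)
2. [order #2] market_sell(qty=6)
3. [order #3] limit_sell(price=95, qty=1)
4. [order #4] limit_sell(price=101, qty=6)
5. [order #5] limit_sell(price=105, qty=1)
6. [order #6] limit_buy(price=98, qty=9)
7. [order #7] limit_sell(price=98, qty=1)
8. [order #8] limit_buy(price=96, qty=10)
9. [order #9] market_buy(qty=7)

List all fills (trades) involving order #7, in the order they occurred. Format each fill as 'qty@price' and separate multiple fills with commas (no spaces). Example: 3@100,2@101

Answer: 1@98

Derivation:
After op 1 [order #1] limit_sell(price=101, qty=7): fills=none; bids=[-] asks=[#1:7@101]
After op 2 [order #2] market_sell(qty=6): fills=none; bids=[-] asks=[#1:7@101]
After op 3 [order #3] limit_sell(price=95, qty=1): fills=none; bids=[-] asks=[#3:1@95 #1:7@101]
After op 4 [order #4] limit_sell(price=101, qty=6): fills=none; bids=[-] asks=[#3:1@95 #1:7@101 #4:6@101]
After op 5 [order #5] limit_sell(price=105, qty=1): fills=none; bids=[-] asks=[#3:1@95 #1:7@101 #4:6@101 #5:1@105]
After op 6 [order #6] limit_buy(price=98, qty=9): fills=#6x#3:1@95; bids=[#6:8@98] asks=[#1:7@101 #4:6@101 #5:1@105]
After op 7 [order #7] limit_sell(price=98, qty=1): fills=#6x#7:1@98; bids=[#6:7@98] asks=[#1:7@101 #4:6@101 #5:1@105]
After op 8 [order #8] limit_buy(price=96, qty=10): fills=none; bids=[#6:7@98 #8:10@96] asks=[#1:7@101 #4:6@101 #5:1@105]
After op 9 [order #9] market_buy(qty=7): fills=#9x#1:7@101; bids=[#6:7@98 #8:10@96] asks=[#4:6@101 #5:1@105]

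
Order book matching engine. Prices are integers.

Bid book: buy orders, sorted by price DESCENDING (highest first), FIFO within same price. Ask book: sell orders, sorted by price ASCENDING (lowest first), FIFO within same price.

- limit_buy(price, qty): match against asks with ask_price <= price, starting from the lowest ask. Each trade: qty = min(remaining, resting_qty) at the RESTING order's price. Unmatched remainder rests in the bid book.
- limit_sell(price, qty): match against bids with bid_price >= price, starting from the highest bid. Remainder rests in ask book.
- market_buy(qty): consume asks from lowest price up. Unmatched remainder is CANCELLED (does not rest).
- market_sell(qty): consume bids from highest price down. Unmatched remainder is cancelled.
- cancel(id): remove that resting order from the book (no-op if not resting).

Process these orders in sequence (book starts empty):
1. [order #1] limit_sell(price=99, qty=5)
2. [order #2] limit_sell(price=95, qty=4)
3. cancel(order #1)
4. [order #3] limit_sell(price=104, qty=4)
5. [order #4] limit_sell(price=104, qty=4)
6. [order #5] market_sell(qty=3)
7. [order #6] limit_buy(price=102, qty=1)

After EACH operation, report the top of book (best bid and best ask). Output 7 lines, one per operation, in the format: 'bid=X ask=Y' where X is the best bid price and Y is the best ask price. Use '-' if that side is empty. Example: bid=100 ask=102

Answer: bid=- ask=99
bid=- ask=95
bid=- ask=95
bid=- ask=95
bid=- ask=95
bid=- ask=95
bid=- ask=95

Derivation:
After op 1 [order #1] limit_sell(price=99, qty=5): fills=none; bids=[-] asks=[#1:5@99]
After op 2 [order #2] limit_sell(price=95, qty=4): fills=none; bids=[-] asks=[#2:4@95 #1:5@99]
After op 3 cancel(order #1): fills=none; bids=[-] asks=[#2:4@95]
After op 4 [order #3] limit_sell(price=104, qty=4): fills=none; bids=[-] asks=[#2:4@95 #3:4@104]
After op 5 [order #4] limit_sell(price=104, qty=4): fills=none; bids=[-] asks=[#2:4@95 #3:4@104 #4:4@104]
After op 6 [order #5] market_sell(qty=3): fills=none; bids=[-] asks=[#2:4@95 #3:4@104 #4:4@104]
After op 7 [order #6] limit_buy(price=102, qty=1): fills=#6x#2:1@95; bids=[-] asks=[#2:3@95 #3:4@104 #4:4@104]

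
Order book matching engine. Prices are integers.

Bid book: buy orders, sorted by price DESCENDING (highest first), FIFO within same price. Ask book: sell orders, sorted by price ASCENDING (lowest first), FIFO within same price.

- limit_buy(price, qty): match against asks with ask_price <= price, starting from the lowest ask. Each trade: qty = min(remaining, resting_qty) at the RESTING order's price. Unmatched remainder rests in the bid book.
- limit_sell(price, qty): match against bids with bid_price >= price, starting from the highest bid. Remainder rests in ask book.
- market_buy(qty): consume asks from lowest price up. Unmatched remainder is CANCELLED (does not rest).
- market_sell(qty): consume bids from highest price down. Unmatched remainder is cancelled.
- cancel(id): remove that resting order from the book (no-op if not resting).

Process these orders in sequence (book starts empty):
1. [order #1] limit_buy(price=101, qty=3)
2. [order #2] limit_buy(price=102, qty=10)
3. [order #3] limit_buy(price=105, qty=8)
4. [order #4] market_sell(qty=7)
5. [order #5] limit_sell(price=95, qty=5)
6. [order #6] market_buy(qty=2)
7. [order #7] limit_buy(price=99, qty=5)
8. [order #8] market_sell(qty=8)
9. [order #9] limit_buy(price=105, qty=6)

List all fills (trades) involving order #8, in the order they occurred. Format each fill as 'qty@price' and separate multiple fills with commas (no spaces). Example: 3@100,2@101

Answer: 6@102,2@101

Derivation:
After op 1 [order #1] limit_buy(price=101, qty=3): fills=none; bids=[#1:3@101] asks=[-]
After op 2 [order #2] limit_buy(price=102, qty=10): fills=none; bids=[#2:10@102 #1:3@101] asks=[-]
After op 3 [order #3] limit_buy(price=105, qty=8): fills=none; bids=[#3:8@105 #2:10@102 #1:3@101] asks=[-]
After op 4 [order #4] market_sell(qty=7): fills=#3x#4:7@105; bids=[#3:1@105 #2:10@102 #1:3@101] asks=[-]
After op 5 [order #5] limit_sell(price=95, qty=5): fills=#3x#5:1@105 #2x#5:4@102; bids=[#2:6@102 #1:3@101] asks=[-]
After op 6 [order #6] market_buy(qty=2): fills=none; bids=[#2:6@102 #1:3@101] asks=[-]
After op 7 [order #7] limit_buy(price=99, qty=5): fills=none; bids=[#2:6@102 #1:3@101 #7:5@99] asks=[-]
After op 8 [order #8] market_sell(qty=8): fills=#2x#8:6@102 #1x#8:2@101; bids=[#1:1@101 #7:5@99] asks=[-]
After op 9 [order #9] limit_buy(price=105, qty=6): fills=none; bids=[#9:6@105 #1:1@101 #7:5@99] asks=[-]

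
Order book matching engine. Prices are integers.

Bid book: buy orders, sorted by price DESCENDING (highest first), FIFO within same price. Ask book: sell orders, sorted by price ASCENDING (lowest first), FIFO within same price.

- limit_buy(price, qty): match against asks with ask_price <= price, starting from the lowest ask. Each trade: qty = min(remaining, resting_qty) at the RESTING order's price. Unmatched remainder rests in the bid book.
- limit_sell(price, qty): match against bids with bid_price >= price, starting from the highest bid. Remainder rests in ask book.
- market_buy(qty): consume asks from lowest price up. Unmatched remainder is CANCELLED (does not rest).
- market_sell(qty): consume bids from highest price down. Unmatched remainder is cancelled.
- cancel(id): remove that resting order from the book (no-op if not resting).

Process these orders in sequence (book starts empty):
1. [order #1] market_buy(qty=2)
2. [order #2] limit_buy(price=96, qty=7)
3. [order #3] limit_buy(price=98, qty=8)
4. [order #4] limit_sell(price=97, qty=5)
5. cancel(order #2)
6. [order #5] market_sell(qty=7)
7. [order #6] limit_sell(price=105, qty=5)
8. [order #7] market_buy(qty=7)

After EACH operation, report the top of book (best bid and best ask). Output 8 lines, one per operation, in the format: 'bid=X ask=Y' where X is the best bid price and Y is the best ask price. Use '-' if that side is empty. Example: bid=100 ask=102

After op 1 [order #1] market_buy(qty=2): fills=none; bids=[-] asks=[-]
After op 2 [order #2] limit_buy(price=96, qty=7): fills=none; bids=[#2:7@96] asks=[-]
After op 3 [order #3] limit_buy(price=98, qty=8): fills=none; bids=[#3:8@98 #2:7@96] asks=[-]
After op 4 [order #4] limit_sell(price=97, qty=5): fills=#3x#4:5@98; bids=[#3:3@98 #2:7@96] asks=[-]
After op 5 cancel(order #2): fills=none; bids=[#3:3@98] asks=[-]
After op 6 [order #5] market_sell(qty=7): fills=#3x#5:3@98; bids=[-] asks=[-]
After op 7 [order #6] limit_sell(price=105, qty=5): fills=none; bids=[-] asks=[#6:5@105]
After op 8 [order #7] market_buy(qty=7): fills=#7x#6:5@105; bids=[-] asks=[-]

Answer: bid=- ask=-
bid=96 ask=-
bid=98 ask=-
bid=98 ask=-
bid=98 ask=-
bid=- ask=-
bid=- ask=105
bid=- ask=-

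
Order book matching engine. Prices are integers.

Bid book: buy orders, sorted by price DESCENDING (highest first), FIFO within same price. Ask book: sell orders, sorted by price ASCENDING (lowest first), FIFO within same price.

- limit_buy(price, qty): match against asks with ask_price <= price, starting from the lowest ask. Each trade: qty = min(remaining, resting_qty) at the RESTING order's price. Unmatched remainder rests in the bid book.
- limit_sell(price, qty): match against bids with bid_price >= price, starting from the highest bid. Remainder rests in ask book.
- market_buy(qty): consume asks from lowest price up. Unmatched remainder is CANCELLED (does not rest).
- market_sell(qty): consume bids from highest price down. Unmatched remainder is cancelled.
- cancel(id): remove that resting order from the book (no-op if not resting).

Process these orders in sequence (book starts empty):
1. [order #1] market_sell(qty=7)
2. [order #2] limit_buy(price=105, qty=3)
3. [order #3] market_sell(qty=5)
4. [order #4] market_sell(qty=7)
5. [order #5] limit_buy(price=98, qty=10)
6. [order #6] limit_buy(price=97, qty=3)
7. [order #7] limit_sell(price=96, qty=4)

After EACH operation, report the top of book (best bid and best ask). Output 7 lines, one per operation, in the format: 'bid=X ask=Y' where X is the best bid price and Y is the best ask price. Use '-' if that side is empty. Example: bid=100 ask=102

After op 1 [order #1] market_sell(qty=7): fills=none; bids=[-] asks=[-]
After op 2 [order #2] limit_buy(price=105, qty=3): fills=none; bids=[#2:3@105] asks=[-]
After op 3 [order #3] market_sell(qty=5): fills=#2x#3:3@105; bids=[-] asks=[-]
After op 4 [order #4] market_sell(qty=7): fills=none; bids=[-] asks=[-]
After op 5 [order #5] limit_buy(price=98, qty=10): fills=none; bids=[#5:10@98] asks=[-]
After op 6 [order #6] limit_buy(price=97, qty=3): fills=none; bids=[#5:10@98 #6:3@97] asks=[-]
After op 7 [order #7] limit_sell(price=96, qty=4): fills=#5x#7:4@98; bids=[#5:6@98 #6:3@97] asks=[-]

Answer: bid=- ask=-
bid=105 ask=-
bid=- ask=-
bid=- ask=-
bid=98 ask=-
bid=98 ask=-
bid=98 ask=-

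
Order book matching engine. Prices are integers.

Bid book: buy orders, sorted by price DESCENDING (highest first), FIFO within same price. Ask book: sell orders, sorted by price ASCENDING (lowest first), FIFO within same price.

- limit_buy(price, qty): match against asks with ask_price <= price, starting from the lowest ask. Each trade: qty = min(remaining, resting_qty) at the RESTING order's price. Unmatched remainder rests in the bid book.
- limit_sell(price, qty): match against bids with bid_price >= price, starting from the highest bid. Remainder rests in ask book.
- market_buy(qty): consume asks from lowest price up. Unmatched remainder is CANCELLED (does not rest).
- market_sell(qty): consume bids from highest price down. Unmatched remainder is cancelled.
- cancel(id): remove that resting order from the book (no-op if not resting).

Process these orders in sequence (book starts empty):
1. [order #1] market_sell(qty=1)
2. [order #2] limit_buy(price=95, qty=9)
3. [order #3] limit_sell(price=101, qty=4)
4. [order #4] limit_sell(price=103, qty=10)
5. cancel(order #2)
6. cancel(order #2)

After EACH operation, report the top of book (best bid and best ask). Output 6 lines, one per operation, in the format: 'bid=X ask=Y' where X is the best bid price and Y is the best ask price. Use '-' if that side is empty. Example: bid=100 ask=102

Answer: bid=- ask=-
bid=95 ask=-
bid=95 ask=101
bid=95 ask=101
bid=- ask=101
bid=- ask=101

Derivation:
After op 1 [order #1] market_sell(qty=1): fills=none; bids=[-] asks=[-]
After op 2 [order #2] limit_buy(price=95, qty=9): fills=none; bids=[#2:9@95] asks=[-]
After op 3 [order #3] limit_sell(price=101, qty=4): fills=none; bids=[#2:9@95] asks=[#3:4@101]
After op 4 [order #4] limit_sell(price=103, qty=10): fills=none; bids=[#2:9@95] asks=[#3:4@101 #4:10@103]
After op 5 cancel(order #2): fills=none; bids=[-] asks=[#3:4@101 #4:10@103]
After op 6 cancel(order #2): fills=none; bids=[-] asks=[#3:4@101 #4:10@103]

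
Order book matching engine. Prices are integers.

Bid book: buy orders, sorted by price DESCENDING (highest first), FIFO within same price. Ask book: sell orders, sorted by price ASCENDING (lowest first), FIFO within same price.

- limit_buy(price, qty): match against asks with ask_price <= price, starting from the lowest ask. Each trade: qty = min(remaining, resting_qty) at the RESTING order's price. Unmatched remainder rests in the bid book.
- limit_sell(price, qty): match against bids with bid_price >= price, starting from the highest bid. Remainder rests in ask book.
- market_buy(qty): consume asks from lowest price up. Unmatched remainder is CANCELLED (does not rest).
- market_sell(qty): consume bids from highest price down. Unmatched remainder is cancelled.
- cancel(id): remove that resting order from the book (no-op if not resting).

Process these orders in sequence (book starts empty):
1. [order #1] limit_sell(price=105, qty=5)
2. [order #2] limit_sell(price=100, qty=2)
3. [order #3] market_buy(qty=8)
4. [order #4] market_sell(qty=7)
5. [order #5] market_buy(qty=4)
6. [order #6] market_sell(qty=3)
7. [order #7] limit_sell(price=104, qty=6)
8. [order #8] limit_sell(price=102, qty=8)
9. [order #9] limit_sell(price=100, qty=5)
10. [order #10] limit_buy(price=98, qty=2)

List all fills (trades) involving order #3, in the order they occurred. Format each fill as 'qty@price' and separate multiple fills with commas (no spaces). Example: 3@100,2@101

After op 1 [order #1] limit_sell(price=105, qty=5): fills=none; bids=[-] asks=[#1:5@105]
After op 2 [order #2] limit_sell(price=100, qty=2): fills=none; bids=[-] asks=[#2:2@100 #1:5@105]
After op 3 [order #3] market_buy(qty=8): fills=#3x#2:2@100 #3x#1:5@105; bids=[-] asks=[-]
After op 4 [order #4] market_sell(qty=7): fills=none; bids=[-] asks=[-]
After op 5 [order #5] market_buy(qty=4): fills=none; bids=[-] asks=[-]
After op 6 [order #6] market_sell(qty=3): fills=none; bids=[-] asks=[-]
After op 7 [order #7] limit_sell(price=104, qty=6): fills=none; bids=[-] asks=[#7:6@104]
After op 8 [order #8] limit_sell(price=102, qty=8): fills=none; bids=[-] asks=[#8:8@102 #7:6@104]
After op 9 [order #9] limit_sell(price=100, qty=5): fills=none; bids=[-] asks=[#9:5@100 #8:8@102 #7:6@104]
After op 10 [order #10] limit_buy(price=98, qty=2): fills=none; bids=[#10:2@98] asks=[#9:5@100 #8:8@102 #7:6@104]

Answer: 2@100,5@105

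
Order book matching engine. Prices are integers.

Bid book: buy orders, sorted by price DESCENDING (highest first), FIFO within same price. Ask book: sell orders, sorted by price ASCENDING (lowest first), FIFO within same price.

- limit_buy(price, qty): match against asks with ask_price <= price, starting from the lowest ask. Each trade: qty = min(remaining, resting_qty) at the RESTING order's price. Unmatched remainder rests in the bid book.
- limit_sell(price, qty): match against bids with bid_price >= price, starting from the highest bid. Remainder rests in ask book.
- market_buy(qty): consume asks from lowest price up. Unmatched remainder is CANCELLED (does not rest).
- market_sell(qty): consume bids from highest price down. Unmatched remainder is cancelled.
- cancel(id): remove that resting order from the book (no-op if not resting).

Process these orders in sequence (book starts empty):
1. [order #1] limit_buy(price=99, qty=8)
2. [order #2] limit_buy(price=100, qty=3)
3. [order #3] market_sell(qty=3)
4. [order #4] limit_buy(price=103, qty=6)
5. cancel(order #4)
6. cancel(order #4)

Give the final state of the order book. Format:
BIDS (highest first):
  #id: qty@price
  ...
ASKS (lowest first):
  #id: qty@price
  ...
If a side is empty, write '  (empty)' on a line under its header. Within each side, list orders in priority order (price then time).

Answer: BIDS (highest first):
  #1: 8@99
ASKS (lowest first):
  (empty)

Derivation:
After op 1 [order #1] limit_buy(price=99, qty=8): fills=none; bids=[#1:8@99] asks=[-]
After op 2 [order #2] limit_buy(price=100, qty=3): fills=none; bids=[#2:3@100 #1:8@99] asks=[-]
After op 3 [order #3] market_sell(qty=3): fills=#2x#3:3@100; bids=[#1:8@99] asks=[-]
After op 4 [order #4] limit_buy(price=103, qty=6): fills=none; bids=[#4:6@103 #1:8@99] asks=[-]
After op 5 cancel(order #4): fills=none; bids=[#1:8@99] asks=[-]
After op 6 cancel(order #4): fills=none; bids=[#1:8@99] asks=[-]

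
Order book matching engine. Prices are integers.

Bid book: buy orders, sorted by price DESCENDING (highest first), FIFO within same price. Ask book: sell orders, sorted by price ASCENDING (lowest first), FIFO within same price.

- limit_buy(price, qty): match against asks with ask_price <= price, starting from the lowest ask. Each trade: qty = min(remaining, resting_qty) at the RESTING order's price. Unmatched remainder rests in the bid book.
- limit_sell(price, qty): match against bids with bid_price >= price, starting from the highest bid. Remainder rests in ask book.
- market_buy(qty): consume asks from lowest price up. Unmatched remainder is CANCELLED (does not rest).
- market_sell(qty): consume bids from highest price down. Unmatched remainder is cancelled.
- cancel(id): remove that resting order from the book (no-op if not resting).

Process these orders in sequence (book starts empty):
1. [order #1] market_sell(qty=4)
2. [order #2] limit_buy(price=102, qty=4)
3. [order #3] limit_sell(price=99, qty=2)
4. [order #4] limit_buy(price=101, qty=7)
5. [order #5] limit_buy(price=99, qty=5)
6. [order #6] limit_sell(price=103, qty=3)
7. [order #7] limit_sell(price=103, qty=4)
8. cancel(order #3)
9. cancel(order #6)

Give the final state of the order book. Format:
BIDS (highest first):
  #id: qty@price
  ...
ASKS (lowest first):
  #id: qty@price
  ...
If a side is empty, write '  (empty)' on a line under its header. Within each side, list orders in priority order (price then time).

Answer: BIDS (highest first):
  #2: 2@102
  #4: 7@101
  #5: 5@99
ASKS (lowest first):
  #7: 4@103

Derivation:
After op 1 [order #1] market_sell(qty=4): fills=none; bids=[-] asks=[-]
After op 2 [order #2] limit_buy(price=102, qty=4): fills=none; bids=[#2:4@102] asks=[-]
After op 3 [order #3] limit_sell(price=99, qty=2): fills=#2x#3:2@102; bids=[#2:2@102] asks=[-]
After op 4 [order #4] limit_buy(price=101, qty=7): fills=none; bids=[#2:2@102 #4:7@101] asks=[-]
After op 5 [order #5] limit_buy(price=99, qty=5): fills=none; bids=[#2:2@102 #4:7@101 #5:5@99] asks=[-]
After op 6 [order #6] limit_sell(price=103, qty=3): fills=none; bids=[#2:2@102 #4:7@101 #5:5@99] asks=[#6:3@103]
After op 7 [order #7] limit_sell(price=103, qty=4): fills=none; bids=[#2:2@102 #4:7@101 #5:5@99] asks=[#6:3@103 #7:4@103]
After op 8 cancel(order #3): fills=none; bids=[#2:2@102 #4:7@101 #5:5@99] asks=[#6:3@103 #7:4@103]
After op 9 cancel(order #6): fills=none; bids=[#2:2@102 #4:7@101 #5:5@99] asks=[#7:4@103]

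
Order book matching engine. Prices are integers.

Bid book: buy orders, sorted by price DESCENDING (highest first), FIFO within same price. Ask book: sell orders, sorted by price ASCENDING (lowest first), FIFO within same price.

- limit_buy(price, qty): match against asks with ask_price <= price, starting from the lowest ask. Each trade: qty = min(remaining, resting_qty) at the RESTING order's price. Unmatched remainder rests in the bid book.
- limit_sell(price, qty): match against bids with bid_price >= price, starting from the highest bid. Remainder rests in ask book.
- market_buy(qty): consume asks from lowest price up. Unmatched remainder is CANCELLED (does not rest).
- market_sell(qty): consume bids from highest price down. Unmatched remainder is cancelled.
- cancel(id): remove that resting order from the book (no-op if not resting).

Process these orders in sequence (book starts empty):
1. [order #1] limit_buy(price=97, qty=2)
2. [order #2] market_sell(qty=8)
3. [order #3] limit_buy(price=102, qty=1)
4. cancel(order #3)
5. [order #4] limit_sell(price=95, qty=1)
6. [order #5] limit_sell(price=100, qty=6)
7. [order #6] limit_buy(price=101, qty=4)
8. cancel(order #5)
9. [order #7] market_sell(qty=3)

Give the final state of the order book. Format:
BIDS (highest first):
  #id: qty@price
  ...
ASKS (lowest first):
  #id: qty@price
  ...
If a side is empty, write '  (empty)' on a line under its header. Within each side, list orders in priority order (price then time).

After op 1 [order #1] limit_buy(price=97, qty=2): fills=none; bids=[#1:2@97] asks=[-]
After op 2 [order #2] market_sell(qty=8): fills=#1x#2:2@97; bids=[-] asks=[-]
After op 3 [order #3] limit_buy(price=102, qty=1): fills=none; bids=[#3:1@102] asks=[-]
After op 4 cancel(order #3): fills=none; bids=[-] asks=[-]
After op 5 [order #4] limit_sell(price=95, qty=1): fills=none; bids=[-] asks=[#4:1@95]
After op 6 [order #5] limit_sell(price=100, qty=6): fills=none; bids=[-] asks=[#4:1@95 #5:6@100]
After op 7 [order #6] limit_buy(price=101, qty=4): fills=#6x#4:1@95 #6x#5:3@100; bids=[-] asks=[#5:3@100]
After op 8 cancel(order #5): fills=none; bids=[-] asks=[-]
After op 9 [order #7] market_sell(qty=3): fills=none; bids=[-] asks=[-]

Answer: BIDS (highest first):
  (empty)
ASKS (lowest first):
  (empty)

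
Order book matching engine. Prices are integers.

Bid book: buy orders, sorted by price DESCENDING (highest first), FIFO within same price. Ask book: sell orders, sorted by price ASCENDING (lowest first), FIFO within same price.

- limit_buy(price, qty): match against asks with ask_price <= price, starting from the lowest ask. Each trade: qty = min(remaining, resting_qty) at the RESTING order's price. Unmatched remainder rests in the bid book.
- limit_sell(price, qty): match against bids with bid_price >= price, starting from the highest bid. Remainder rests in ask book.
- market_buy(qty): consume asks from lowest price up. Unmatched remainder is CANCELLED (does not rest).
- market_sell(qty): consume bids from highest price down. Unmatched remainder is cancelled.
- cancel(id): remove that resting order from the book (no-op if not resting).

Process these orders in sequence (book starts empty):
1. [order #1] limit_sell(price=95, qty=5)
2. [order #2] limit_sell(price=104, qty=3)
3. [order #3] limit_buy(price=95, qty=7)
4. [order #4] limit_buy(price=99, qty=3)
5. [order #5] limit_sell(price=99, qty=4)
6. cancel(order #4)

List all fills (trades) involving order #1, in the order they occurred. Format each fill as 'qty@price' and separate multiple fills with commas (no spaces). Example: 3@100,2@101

Answer: 5@95

Derivation:
After op 1 [order #1] limit_sell(price=95, qty=5): fills=none; bids=[-] asks=[#1:5@95]
After op 2 [order #2] limit_sell(price=104, qty=3): fills=none; bids=[-] asks=[#1:5@95 #2:3@104]
After op 3 [order #3] limit_buy(price=95, qty=7): fills=#3x#1:5@95; bids=[#3:2@95] asks=[#2:3@104]
After op 4 [order #4] limit_buy(price=99, qty=3): fills=none; bids=[#4:3@99 #3:2@95] asks=[#2:3@104]
After op 5 [order #5] limit_sell(price=99, qty=4): fills=#4x#5:3@99; bids=[#3:2@95] asks=[#5:1@99 #2:3@104]
After op 6 cancel(order #4): fills=none; bids=[#3:2@95] asks=[#5:1@99 #2:3@104]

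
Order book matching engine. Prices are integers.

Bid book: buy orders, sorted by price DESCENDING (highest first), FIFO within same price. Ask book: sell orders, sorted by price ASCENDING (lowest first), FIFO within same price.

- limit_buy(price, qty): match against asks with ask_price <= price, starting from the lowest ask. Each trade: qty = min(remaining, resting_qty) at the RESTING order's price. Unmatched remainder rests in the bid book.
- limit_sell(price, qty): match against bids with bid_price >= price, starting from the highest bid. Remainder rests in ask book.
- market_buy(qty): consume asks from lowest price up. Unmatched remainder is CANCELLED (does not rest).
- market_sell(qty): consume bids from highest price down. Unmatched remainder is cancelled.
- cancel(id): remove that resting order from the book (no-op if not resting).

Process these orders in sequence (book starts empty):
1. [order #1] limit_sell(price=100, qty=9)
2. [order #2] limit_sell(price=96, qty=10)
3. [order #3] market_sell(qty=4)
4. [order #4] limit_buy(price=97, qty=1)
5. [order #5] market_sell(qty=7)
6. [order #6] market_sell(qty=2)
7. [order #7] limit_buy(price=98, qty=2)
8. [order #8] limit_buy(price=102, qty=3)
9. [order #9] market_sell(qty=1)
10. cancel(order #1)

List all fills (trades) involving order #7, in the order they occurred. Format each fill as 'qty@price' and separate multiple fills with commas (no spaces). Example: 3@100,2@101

Answer: 2@96

Derivation:
After op 1 [order #1] limit_sell(price=100, qty=9): fills=none; bids=[-] asks=[#1:9@100]
After op 2 [order #2] limit_sell(price=96, qty=10): fills=none; bids=[-] asks=[#2:10@96 #1:9@100]
After op 3 [order #3] market_sell(qty=4): fills=none; bids=[-] asks=[#2:10@96 #1:9@100]
After op 4 [order #4] limit_buy(price=97, qty=1): fills=#4x#2:1@96; bids=[-] asks=[#2:9@96 #1:9@100]
After op 5 [order #5] market_sell(qty=7): fills=none; bids=[-] asks=[#2:9@96 #1:9@100]
After op 6 [order #6] market_sell(qty=2): fills=none; bids=[-] asks=[#2:9@96 #1:9@100]
After op 7 [order #7] limit_buy(price=98, qty=2): fills=#7x#2:2@96; bids=[-] asks=[#2:7@96 #1:9@100]
After op 8 [order #8] limit_buy(price=102, qty=3): fills=#8x#2:3@96; bids=[-] asks=[#2:4@96 #1:9@100]
After op 9 [order #9] market_sell(qty=1): fills=none; bids=[-] asks=[#2:4@96 #1:9@100]
After op 10 cancel(order #1): fills=none; bids=[-] asks=[#2:4@96]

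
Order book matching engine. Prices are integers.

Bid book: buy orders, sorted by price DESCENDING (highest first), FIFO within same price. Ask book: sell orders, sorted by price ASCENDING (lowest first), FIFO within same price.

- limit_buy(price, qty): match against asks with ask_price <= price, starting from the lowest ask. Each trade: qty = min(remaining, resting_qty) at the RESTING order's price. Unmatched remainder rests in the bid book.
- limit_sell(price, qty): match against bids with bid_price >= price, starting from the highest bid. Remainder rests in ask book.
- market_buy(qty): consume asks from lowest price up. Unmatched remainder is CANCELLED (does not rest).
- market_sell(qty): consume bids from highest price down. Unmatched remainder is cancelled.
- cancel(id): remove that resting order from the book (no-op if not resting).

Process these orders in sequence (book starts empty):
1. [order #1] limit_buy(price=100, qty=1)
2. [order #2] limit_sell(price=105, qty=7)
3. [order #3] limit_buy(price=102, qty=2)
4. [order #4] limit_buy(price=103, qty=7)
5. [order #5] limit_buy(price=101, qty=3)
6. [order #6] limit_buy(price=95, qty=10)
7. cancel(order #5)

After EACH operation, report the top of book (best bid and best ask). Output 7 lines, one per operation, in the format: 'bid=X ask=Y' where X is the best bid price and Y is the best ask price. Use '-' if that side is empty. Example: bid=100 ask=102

After op 1 [order #1] limit_buy(price=100, qty=1): fills=none; bids=[#1:1@100] asks=[-]
After op 2 [order #2] limit_sell(price=105, qty=7): fills=none; bids=[#1:1@100] asks=[#2:7@105]
After op 3 [order #3] limit_buy(price=102, qty=2): fills=none; bids=[#3:2@102 #1:1@100] asks=[#2:7@105]
After op 4 [order #4] limit_buy(price=103, qty=7): fills=none; bids=[#4:7@103 #3:2@102 #1:1@100] asks=[#2:7@105]
After op 5 [order #5] limit_buy(price=101, qty=3): fills=none; bids=[#4:7@103 #3:2@102 #5:3@101 #1:1@100] asks=[#2:7@105]
After op 6 [order #6] limit_buy(price=95, qty=10): fills=none; bids=[#4:7@103 #3:2@102 #5:3@101 #1:1@100 #6:10@95] asks=[#2:7@105]
After op 7 cancel(order #5): fills=none; bids=[#4:7@103 #3:2@102 #1:1@100 #6:10@95] asks=[#2:7@105]

Answer: bid=100 ask=-
bid=100 ask=105
bid=102 ask=105
bid=103 ask=105
bid=103 ask=105
bid=103 ask=105
bid=103 ask=105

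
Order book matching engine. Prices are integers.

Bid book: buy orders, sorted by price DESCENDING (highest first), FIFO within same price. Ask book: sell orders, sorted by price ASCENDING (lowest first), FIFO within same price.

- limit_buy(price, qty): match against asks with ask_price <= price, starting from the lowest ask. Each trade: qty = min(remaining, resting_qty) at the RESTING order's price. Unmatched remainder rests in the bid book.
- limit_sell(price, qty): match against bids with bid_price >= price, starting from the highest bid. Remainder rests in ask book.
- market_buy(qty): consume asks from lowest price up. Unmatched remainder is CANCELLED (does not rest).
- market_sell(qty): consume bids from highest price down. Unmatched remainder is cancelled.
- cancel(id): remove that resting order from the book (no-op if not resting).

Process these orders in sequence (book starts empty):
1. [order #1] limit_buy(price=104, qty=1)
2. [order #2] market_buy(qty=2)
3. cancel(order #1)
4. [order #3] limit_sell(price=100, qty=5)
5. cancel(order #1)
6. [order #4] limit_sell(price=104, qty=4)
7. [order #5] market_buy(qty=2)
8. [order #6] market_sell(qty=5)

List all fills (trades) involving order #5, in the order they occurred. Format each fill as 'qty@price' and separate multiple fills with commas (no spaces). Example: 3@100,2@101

After op 1 [order #1] limit_buy(price=104, qty=1): fills=none; bids=[#1:1@104] asks=[-]
After op 2 [order #2] market_buy(qty=2): fills=none; bids=[#1:1@104] asks=[-]
After op 3 cancel(order #1): fills=none; bids=[-] asks=[-]
After op 4 [order #3] limit_sell(price=100, qty=5): fills=none; bids=[-] asks=[#3:5@100]
After op 5 cancel(order #1): fills=none; bids=[-] asks=[#3:5@100]
After op 6 [order #4] limit_sell(price=104, qty=4): fills=none; bids=[-] asks=[#3:5@100 #4:4@104]
After op 7 [order #5] market_buy(qty=2): fills=#5x#3:2@100; bids=[-] asks=[#3:3@100 #4:4@104]
After op 8 [order #6] market_sell(qty=5): fills=none; bids=[-] asks=[#3:3@100 #4:4@104]

Answer: 2@100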